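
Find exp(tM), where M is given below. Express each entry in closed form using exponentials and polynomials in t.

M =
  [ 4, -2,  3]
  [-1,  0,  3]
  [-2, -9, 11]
e^{tM} =
  [-3*t^2*exp(5*t)/2 - t*exp(5*t) + exp(5*t), -15*t^2*exp(5*t)/2 - 2*t*exp(5*t), 9*t^2*exp(5*t)/2 + 3*t*exp(5*t)]
  [-t*exp(5*t), -5*t*exp(5*t) + exp(5*t), 3*t*exp(5*t)]
  [-t^2*exp(5*t)/2 - 2*t*exp(5*t), -5*t^2*exp(5*t)/2 - 9*t*exp(5*t), 3*t^2*exp(5*t)/2 + 6*t*exp(5*t) + exp(5*t)]

Strategy: write M = P · J · P⁻¹ where J is a Jordan canonical form, so e^{tM} = P · e^{tJ} · P⁻¹, and e^{tJ} can be computed block-by-block.

M has Jordan form
J =
  [5, 1, 0]
  [0, 5, 1]
  [0, 0, 5]
(up to reordering of blocks).

Per-block formulas:
  For a 3×3 Jordan block J_3(5): exp(t · J_3(5)) = e^(5t)·(I + t·N + (t^2/2)·N^2), where N is the 3×3 nilpotent shift.

After assembling e^{tJ} and conjugating by P, we get:

e^{tM} =
  [-3*t^2*exp(5*t)/2 - t*exp(5*t) + exp(5*t), -15*t^2*exp(5*t)/2 - 2*t*exp(5*t), 9*t^2*exp(5*t)/2 + 3*t*exp(5*t)]
  [-t*exp(5*t), -5*t*exp(5*t) + exp(5*t), 3*t*exp(5*t)]
  [-t^2*exp(5*t)/2 - 2*t*exp(5*t), -5*t^2*exp(5*t)/2 - 9*t*exp(5*t), 3*t^2*exp(5*t)/2 + 6*t*exp(5*t) + exp(5*t)]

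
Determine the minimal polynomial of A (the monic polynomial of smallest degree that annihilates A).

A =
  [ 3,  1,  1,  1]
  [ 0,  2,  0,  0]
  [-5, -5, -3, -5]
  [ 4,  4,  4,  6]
x^2 - 4*x + 4

The characteristic polynomial is χ_A(x) = (x - 2)^4, so the eigenvalues are known. The minimal polynomial is
  m_A(x) = Π_λ (x − λ)^{k_λ}
where k_λ is the size of the *largest* Jordan block for λ (equivalently, the smallest k with (A − λI)^k v = 0 for every generalised eigenvector v of λ).

  λ = 2: largest Jordan block has size 2, contributing (x − 2)^2

So m_A(x) = (x - 2)^2 = x^2 - 4*x + 4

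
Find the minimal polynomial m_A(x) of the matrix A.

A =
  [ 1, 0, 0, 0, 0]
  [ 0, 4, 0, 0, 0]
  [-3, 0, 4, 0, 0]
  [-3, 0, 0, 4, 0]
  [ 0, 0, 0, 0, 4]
x^2 - 5*x + 4

The characteristic polynomial is χ_A(x) = (x - 4)^4*(x - 1), so the eigenvalues are known. The minimal polynomial is
  m_A(x) = Π_λ (x − λ)^{k_λ}
where k_λ is the size of the *largest* Jordan block for λ (equivalently, the smallest k with (A − λI)^k v = 0 for every generalised eigenvector v of λ).

  λ = 1: largest Jordan block has size 1, contributing (x − 1)
  λ = 4: largest Jordan block has size 1, contributing (x − 4)

So m_A(x) = (x - 4)*(x - 1) = x^2 - 5*x + 4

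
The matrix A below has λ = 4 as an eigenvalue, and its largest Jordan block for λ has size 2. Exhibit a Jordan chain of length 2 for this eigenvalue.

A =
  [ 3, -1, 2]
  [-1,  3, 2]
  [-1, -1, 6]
A Jordan chain for λ = 4 of length 2:
v_1 = (-1, -1, -1)ᵀ
v_2 = (1, 0, 0)ᵀ

Let N = A − (4)·I. We want v_2 with N^2 v_2 = 0 but N^1 v_2 ≠ 0; then v_{j-1} := N · v_j for j = 2, …, 2.

Pick v_2 = (1, 0, 0)ᵀ.
Then v_1 = N · v_2 = (-1, -1, -1)ᵀ.

Sanity check: (A − (4)·I) v_1 = (0, 0, 0)ᵀ = 0. ✓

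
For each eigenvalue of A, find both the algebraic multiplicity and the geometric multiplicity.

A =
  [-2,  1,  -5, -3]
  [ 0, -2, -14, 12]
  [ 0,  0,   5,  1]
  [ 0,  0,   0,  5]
λ = -2: alg = 2, geom = 1; λ = 5: alg = 2, geom = 1

Step 1 — factor the characteristic polynomial to read off the algebraic multiplicities:
  χ_A(x) = (x - 5)^2*(x + 2)^2

Step 2 — compute geometric multiplicities via the rank-nullity identity g(λ) = n − rank(A − λI):
  rank(A − (-2)·I) = 3, so dim ker(A − (-2)·I) = n − 3 = 1
  rank(A − (5)·I) = 3, so dim ker(A − (5)·I) = n − 3 = 1

Summary:
  λ = -2: algebraic multiplicity = 2, geometric multiplicity = 1
  λ = 5: algebraic multiplicity = 2, geometric multiplicity = 1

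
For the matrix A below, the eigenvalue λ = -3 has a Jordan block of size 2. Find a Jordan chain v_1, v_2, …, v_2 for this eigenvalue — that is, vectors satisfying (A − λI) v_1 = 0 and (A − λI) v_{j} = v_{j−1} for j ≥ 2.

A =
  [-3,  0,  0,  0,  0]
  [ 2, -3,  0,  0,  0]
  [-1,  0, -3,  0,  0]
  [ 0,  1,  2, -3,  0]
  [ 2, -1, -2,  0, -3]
A Jordan chain for λ = -3 of length 2:
v_1 = (0, 2, -1, 0, 2)ᵀ
v_2 = (1, 0, 0, 0, 0)ᵀ

Let N = A − (-3)·I. We want v_2 with N^2 v_2 = 0 but N^1 v_2 ≠ 0; then v_{j-1} := N · v_j for j = 2, …, 2.

Pick v_2 = (1, 0, 0, 0, 0)ᵀ.
Then v_1 = N · v_2 = (0, 2, -1, 0, 2)ᵀ.

Sanity check: (A − (-3)·I) v_1 = (0, 0, 0, 0, 0)ᵀ = 0. ✓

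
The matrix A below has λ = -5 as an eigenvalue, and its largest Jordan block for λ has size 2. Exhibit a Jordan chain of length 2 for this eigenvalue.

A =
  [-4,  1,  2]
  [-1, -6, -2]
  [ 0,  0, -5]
A Jordan chain for λ = -5 of length 2:
v_1 = (1, -1, 0)ᵀ
v_2 = (1, 0, 0)ᵀ

Let N = A − (-5)·I. We want v_2 with N^2 v_2 = 0 but N^1 v_2 ≠ 0; then v_{j-1} := N · v_j for j = 2, …, 2.

Pick v_2 = (1, 0, 0)ᵀ.
Then v_1 = N · v_2 = (1, -1, 0)ᵀ.

Sanity check: (A − (-5)·I) v_1 = (0, 0, 0)ᵀ = 0. ✓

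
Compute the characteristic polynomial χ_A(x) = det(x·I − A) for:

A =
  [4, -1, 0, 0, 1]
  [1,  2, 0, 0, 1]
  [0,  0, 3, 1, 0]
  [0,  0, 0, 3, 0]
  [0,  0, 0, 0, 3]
x^5 - 15*x^4 + 90*x^3 - 270*x^2 + 405*x - 243

Expanding det(x·I − A) (e.g. by cofactor expansion or by noting that A is similar to its Jordan form J, which has the same characteristic polynomial as A) gives
  χ_A(x) = x^5 - 15*x^4 + 90*x^3 - 270*x^2 + 405*x - 243
which factors as (x - 3)^5. The eigenvalues (with algebraic multiplicities) are λ = 3 with multiplicity 5.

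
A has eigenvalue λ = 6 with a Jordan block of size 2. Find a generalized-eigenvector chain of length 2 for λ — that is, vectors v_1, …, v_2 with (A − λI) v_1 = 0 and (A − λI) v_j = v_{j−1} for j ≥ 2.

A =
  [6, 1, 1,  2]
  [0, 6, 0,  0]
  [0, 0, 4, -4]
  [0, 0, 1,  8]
A Jordan chain for λ = 6 of length 2:
v_1 = (1, 0, 0, 0)ᵀ
v_2 = (0, 1, 0, 0)ᵀ

Let N = A − (6)·I. We want v_2 with N^2 v_2 = 0 but N^1 v_2 ≠ 0; then v_{j-1} := N · v_j for j = 2, …, 2.

Pick v_2 = (0, 1, 0, 0)ᵀ.
Then v_1 = N · v_2 = (1, 0, 0, 0)ᵀ.

Sanity check: (A − (6)·I) v_1 = (0, 0, 0, 0)ᵀ = 0. ✓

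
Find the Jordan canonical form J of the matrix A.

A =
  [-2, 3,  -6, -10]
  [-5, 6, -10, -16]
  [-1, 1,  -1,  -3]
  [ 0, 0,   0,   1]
J_2(1) ⊕ J_2(1)

The characteristic polynomial is
  det(x·I − A) = x^4 - 4*x^3 + 6*x^2 - 4*x + 1 = (x - 1)^4

Eigenvalues and multiplicities (the geometric multiplicity of λ is n − rank(A − λI), which equals the number of Jordan blocks for λ):
  λ = 1: algebraic multiplicity = 4, geometric multiplicity = 2

Determining the block sizes for each eigenvalue:
  λ = 1: with am = 4 and gm = 2, the partition is not yet determined (e.g. several partitions of 4 into 2 parts exist). Let N = A − (1)·I. Computing rank(N^1) = 2, rank(N^2) = 0; the number of blocks of size ≥ j is rank(N^{j−1}) − rank(N^j), giving [2, 2]. So we have 2 block(s) of size 2 → block sizes [2, 2]

Assembling the blocks gives a Jordan form
J =
  [1, 1, 0, 0]
  [0, 1, 0, 0]
  [0, 0, 1, 1]
  [0, 0, 0, 1]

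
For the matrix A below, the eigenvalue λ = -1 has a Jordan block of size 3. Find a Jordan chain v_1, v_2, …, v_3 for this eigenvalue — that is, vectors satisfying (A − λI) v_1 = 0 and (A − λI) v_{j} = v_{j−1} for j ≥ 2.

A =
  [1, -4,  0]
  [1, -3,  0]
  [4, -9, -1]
A Jordan chain for λ = -1 of length 3:
v_1 = (0, 0, -1)ᵀ
v_2 = (2, 1, 4)ᵀ
v_3 = (1, 0, 0)ᵀ

Let N = A − (-1)·I. We want v_3 with N^3 v_3 = 0 but N^2 v_3 ≠ 0; then v_{j-1} := N · v_j for j = 3, …, 2.

Pick v_3 = (1, 0, 0)ᵀ.
Then v_2 = N · v_3 = (2, 1, 4)ᵀ.
Then v_1 = N · v_2 = (0, 0, -1)ᵀ.

Sanity check: (A − (-1)·I) v_1 = (0, 0, 0)ᵀ = 0. ✓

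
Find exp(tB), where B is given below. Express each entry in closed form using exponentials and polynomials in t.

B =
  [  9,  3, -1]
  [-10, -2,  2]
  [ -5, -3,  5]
e^{tB} =
  [5*t*exp(4*t) + exp(4*t), 3*t*exp(4*t), -t*exp(4*t)]
  [-10*t*exp(4*t), -6*t*exp(4*t) + exp(4*t), 2*t*exp(4*t)]
  [-5*t*exp(4*t), -3*t*exp(4*t), t*exp(4*t) + exp(4*t)]

Strategy: write B = P · J · P⁻¹ where J is a Jordan canonical form, so e^{tB} = P · e^{tJ} · P⁻¹, and e^{tJ} can be computed block-by-block.

B has Jordan form
J =
  [4, 1, 0]
  [0, 4, 0]
  [0, 0, 4]
(up to reordering of blocks).

Per-block formulas:
  For a 1×1 block at λ = 4: exp(t · [4]) = [e^(4t)].
  For a 2×2 Jordan block J_2(4): exp(t · J_2(4)) = e^(4t)·(I + t·N), where N is the 2×2 nilpotent shift.

After assembling e^{tJ} and conjugating by P, we get:

e^{tB} =
  [5*t*exp(4*t) + exp(4*t), 3*t*exp(4*t), -t*exp(4*t)]
  [-10*t*exp(4*t), -6*t*exp(4*t) + exp(4*t), 2*t*exp(4*t)]
  [-5*t*exp(4*t), -3*t*exp(4*t), t*exp(4*t) + exp(4*t)]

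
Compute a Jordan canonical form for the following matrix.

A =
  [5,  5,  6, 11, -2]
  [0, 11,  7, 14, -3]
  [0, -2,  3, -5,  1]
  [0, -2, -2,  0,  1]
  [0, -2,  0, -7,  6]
J_3(5) ⊕ J_2(5)

The characteristic polynomial is
  det(x·I − A) = x^5 - 25*x^4 + 250*x^3 - 1250*x^2 + 3125*x - 3125 = (x - 5)^5

Eigenvalues and multiplicities (the geometric multiplicity of λ is n − rank(A − λI), which equals the number of Jordan blocks for λ):
  λ = 5: algebraic multiplicity = 5, geometric multiplicity = 2

Determining the block sizes for each eigenvalue:
  λ = 5: with am = 5 and gm = 2, the partition is not yet determined (e.g. several partitions of 5 into 2 parts exist). Let N = A − (5)·I. Computing rank(N^1) = 3, rank(N^2) = 1, rank(N^3) = 0; the number of blocks of size ≥ j is rank(N^{j−1}) − rank(N^j), giving [2, 2, 1]. So we have 1 block(s) of size 3, 1 block(s) of size 2 → block sizes [3, 2]

Assembling the blocks gives a Jordan form
J =
  [5, 1, 0, 0, 0]
  [0, 5, 1, 0, 0]
  [0, 0, 5, 0, 0]
  [0, 0, 0, 5, 1]
  [0, 0, 0, 0, 5]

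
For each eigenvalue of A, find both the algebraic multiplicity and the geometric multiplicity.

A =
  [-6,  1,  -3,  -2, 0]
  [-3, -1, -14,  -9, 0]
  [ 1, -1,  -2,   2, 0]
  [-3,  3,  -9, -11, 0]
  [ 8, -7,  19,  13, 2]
λ = -5: alg = 4, geom = 2; λ = 2: alg = 1, geom = 1

Step 1 — factor the characteristic polynomial to read off the algebraic multiplicities:
  χ_A(x) = (x - 2)*(x + 5)^4

Step 2 — compute geometric multiplicities via the rank-nullity identity g(λ) = n − rank(A − λI):
  rank(A − (-5)·I) = 3, so dim ker(A − (-5)·I) = n − 3 = 2
  rank(A − (2)·I) = 4, so dim ker(A − (2)·I) = n − 4 = 1

Summary:
  λ = -5: algebraic multiplicity = 4, geometric multiplicity = 2
  λ = 2: algebraic multiplicity = 1, geometric multiplicity = 1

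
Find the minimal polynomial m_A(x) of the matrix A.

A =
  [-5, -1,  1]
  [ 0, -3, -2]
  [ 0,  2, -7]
x^2 + 10*x + 25

The characteristic polynomial is χ_A(x) = (x + 5)^3, so the eigenvalues are known. The minimal polynomial is
  m_A(x) = Π_λ (x − λ)^{k_λ}
where k_λ is the size of the *largest* Jordan block for λ (equivalently, the smallest k with (A − λI)^k v = 0 for every generalised eigenvector v of λ).

  λ = -5: largest Jordan block has size 2, contributing (x + 5)^2

So m_A(x) = (x + 5)^2 = x^2 + 10*x + 25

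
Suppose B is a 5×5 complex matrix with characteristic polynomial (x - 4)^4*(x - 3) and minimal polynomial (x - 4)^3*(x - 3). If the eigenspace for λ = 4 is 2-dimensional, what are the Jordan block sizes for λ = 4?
Block sizes for λ = 4: [3, 1]

Step 1 — from the characteristic polynomial, algebraic multiplicity of λ = 4 is 4. From dim ker(B − (4)·I) = 2, there are exactly 2 Jordan blocks for λ = 4.
Step 2 — from the minimal polynomial, the factor (x − 4)^3 tells us the largest block for λ = 4 has size 3.
Step 3 — with total size 4, 2 blocks, and largest block 3, the block sizes (in nonincreasing order) are [3, 1].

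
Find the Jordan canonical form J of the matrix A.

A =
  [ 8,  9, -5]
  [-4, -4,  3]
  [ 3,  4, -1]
J_3(1)

The characteristic polynomial is
  det(x·I − A) = x^3 - 3*x^2 + 3*x - 1 = (x - 1)^3

Eigenvalues and multiplicities (the geometric multiplicity of λ is n − rank(A − λI), which equals the number of Jordan blocks for λ):
  λ = 1: algebraic multiplicity = 3, geometric multiplicity = 1

Determining the block sizes for each eigenvalue:
  λ = 1: one block (gm = 1), so the single block has size am = 3 → block sizes [3]

Assembling the blocks gives a Jordan form
J =
  [1, 1, 0]
  [0, 1, 1]
  [0, 0, 1]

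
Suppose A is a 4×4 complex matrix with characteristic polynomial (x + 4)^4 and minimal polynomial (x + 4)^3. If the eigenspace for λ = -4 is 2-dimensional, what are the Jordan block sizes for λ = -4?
Block sizes for λ = -4: [3, 1]

Step 1 — from the characteristic polynomial, algebraic multiplicity of λ = -4 is 4. From dim ker(A − (-4)·I) = 2, there are exactly 2 Jordan blocks for λ = -4.
Step 2 — from the minimal polynomial, the factor (x + 4)^3 tells us the largest block for λ = -4 has size 3.
Step 3 — with total size 4, 2 blocks, and largest block 3, the block sizes (in nonincreasing order) are [3, 1].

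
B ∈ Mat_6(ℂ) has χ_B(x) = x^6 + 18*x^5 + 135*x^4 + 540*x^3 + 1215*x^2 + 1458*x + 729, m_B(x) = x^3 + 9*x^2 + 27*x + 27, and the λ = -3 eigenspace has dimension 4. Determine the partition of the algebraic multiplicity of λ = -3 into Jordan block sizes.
Block sizes for λ = -3: [3, 1, 1, 1]

Step 1 — from the characteristic polynomial, algebraic multiplicity of λ = -3 is 6. From dim ker(B − (-3)·I) = 4, there are exactly 4 Jordan blocks for λ = -3.
Step 2 — from the minimal polynomial, the factor (x + 3)^3 tells us the largest block for λ = -3 has size 3.
Step 3 — with total size 6, 4 blocks, and largest block 3, the block sizes (in nonincreasing order) are [3, 1, 1, 1].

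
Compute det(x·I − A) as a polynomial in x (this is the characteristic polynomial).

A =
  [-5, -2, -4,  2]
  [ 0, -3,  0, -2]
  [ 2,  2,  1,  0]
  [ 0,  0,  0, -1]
x^4 + 8*x^3 + 22*x^2 + 24*x + 9

Expanding det(x·I − A) (e.g. by cofactor expansion or by noting that A is similar to its Jordan form J, which has the same characteristic polynomial as A) gives
  χ_A(x) = x^4 + 8*x^3 + 22*x^2 + 24*x + 9
which factors as (x + 1)^2*(x + 3)^2. The eigenvalues (with algebraic multiplicities) are λ = -3 with multiplicity 2, λ = -1 with multiplicity 2.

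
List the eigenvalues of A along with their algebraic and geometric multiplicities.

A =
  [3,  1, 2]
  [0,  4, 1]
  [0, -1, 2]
λ = 3: alg = 3, geom = 1

Step 1 — factor the characteristic polynomial to read off the algebraic multiplicities:
  χ_A(x) = (x - 3)^3

Step 2 — compute geometric multiplicities via the rank-nullity identity g(λ) = n − rank(A − λI):
  rank(A − (3)·I) = 2, so dim ker(A − (3)·I) = n − 2 = 1

Summary:
  λ = 3: algebraic multiplicity = 3, geometric multiplicity = 1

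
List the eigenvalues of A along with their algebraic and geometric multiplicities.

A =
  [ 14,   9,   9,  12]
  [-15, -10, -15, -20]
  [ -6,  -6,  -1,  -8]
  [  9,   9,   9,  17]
λ = 5: alg = 4, geom = 3

Step 1 — factor the characteristic polynomial to read off the algebraic multiplicities:
  χ_A(x) = (x - 5)^4

Step 2 — compute geometric multiplicities via the rank-nullity identity g(λ) = n − rank(A − λI):
  rank(A − (5)·I) = 1, so dim ker(A − (5)·I) = n − 1 = 3

Summary:
  λ = 5: algebraic multiplicity = 4, geometric multiplicity = 3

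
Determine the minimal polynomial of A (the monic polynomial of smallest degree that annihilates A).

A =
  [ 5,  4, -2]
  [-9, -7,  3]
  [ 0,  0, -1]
x^2 + 2*x + 1

The characteristic polynomial is χ_A(x) = (x + 1)^3, so the eigenvalues are known. The minimal polynomial is
  m_A(x) = Π_λ (x − λ)^{k_λ}
where k_λ is the size of the *largest* Jordan block for λ (equivalently, the smallest k with (A − λI)^k v = 0 for every generalised eigenvector v of λ).

  λ = -1: largest Jordan block has size 2, contributing (x + 1)^2

So m_A(x) = (x + 1)^2 = x^2 + 2*x + 1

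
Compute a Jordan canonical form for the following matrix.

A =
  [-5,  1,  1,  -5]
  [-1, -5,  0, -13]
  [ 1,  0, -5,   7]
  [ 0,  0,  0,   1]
J_3(-5) ⊕ J_1(1)

The characteristic polynomial is
  det(x·I − A) = x^4 + 14*x^3 + 60*x^2 + 50*x - 125 = (x - 1)*(x + 5)^3

Eigenvalues and multiplicities (the geometric multiplicity of λ is n − rank(A − λI), which equals the number of Jordan blocks for λ):
  λ = -5: algebraic multiplicity = 3, geometric multiplicity = 1
  λ = 1: algebraic multiplicity = 1, geometric multiplicity = 1

Determining the block sizes for each eigenvalue:
  λ = -5: one block (gm = 1), so the single block has size am = 3 → block sizes [3]
  λ = 1: one block (gm = 1), so the single block has size am = 1 → block sizes [1]

Assembling the blocks gives a Jordan form
J =
  [-5,  1,  0, 0]
  [ 0, -5,  1, 0]
  [ 0,  0, -5, 0]
  [ 0,  0,  0, 1]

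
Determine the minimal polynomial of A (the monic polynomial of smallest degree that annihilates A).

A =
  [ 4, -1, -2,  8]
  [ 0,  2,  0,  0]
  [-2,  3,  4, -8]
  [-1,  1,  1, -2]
x^2 - 4*x + 4

The characteristic polynomial is χ_A(x) = (x - 2)^4, so the eigenvalues are known. The minimal polynomial is
  m_A(x) = Π_λ (x − λ)^{k_λ}
where k_λ is the size of the *largest* Jordan block for λ (equivalently, the smallest k with (A − λI)^k v = 0 for every generalised eigenvector v of λ).

  λ = 2: largest Jordan block has size 2, contributing (x − 2)^2

So m_A(x) = (x - 2)^2 = x^2 - 4*x + 4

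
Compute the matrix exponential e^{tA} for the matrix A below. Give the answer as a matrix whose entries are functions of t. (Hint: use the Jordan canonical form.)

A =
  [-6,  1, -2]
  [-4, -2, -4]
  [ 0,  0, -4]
e^{tA} =
  [-2*t*exp(-4*t) + exp(-4*t), t*exp(-4*t), -2*t*exp(-4*t)]
  [-4*t*exp(-4*t), 2*t*exp(-4*t) + exp(-4*t), -4*t*exp(-4*t)]
  [0, 0, exp(-4*t)]

Strategy: write A = P · J · P⁻¹ where J is a Jordan canonical form, so e^{tA} = P · e^{tJ} · P⁻¹, and e^{tJ} can be computed block-by-block.

A has Jordan form
J =
  [-4,  1,  0]
  [ 0, -4,  0]
  [ 0,  0, -4]
(up to reordering of blocks).

Per-block formulas:
  For a 2×2 Jordan block J_2(-4): exp(t · J_2(-4)) = e^(-4t)·(I + t·N), where N is the 2×2 nilpotent shift.
  For a 1×1 block at λ = -4: exp(t · [-4]) = [e^(-4t)].

After assembling e^{tJ} and conjugating by P, we get:

e^{tA} =
  [-2*t*exp(-4*t) + exp(-4*t), t*exp(-4*t), -2*t*exp(-4*t)]
  [-4*t*exp(-4*t), 2*t*exp(-4*t) + exp(-4*t), -4*t*exp(-4*t)]
  [0, 0, exp(-4*t)]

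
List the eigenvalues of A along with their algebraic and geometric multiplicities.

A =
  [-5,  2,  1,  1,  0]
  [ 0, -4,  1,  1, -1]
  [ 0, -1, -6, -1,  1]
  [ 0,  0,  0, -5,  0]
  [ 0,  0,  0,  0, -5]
λ = -5: alg = 5, geom = 3

Step 1 — factor the characteristic polynomial to read off the algebraic multiplicities:
  χ_A(x) = (x + 5)^5

Step 2 — compute geometric multiplicities via the rank-nullity identity g(λ) = n − rank(A − λI):
  rank(A − (-5)·I) = 2, so dim ker(A − (-5)·I) = n − 2 = 3

Summary:
  λ = -5: algebraic multiplicity = 5, geometric multiplicity = 3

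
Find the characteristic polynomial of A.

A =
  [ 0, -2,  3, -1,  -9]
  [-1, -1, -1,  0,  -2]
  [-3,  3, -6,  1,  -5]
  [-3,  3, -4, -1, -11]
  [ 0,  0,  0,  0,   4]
x^5 + 4*x^4 - 8*x^3 - 64*x^2 - 112*x - 64

Expanding det(x·I − A) (e.g. by cofactor expansion or by noting that A is similar to its Jordan form J, which has the same characteristic polynomial as A) gives
  χ_A(x) = x^5 + 4*x^4 - 8*x^3 - 64*x^2 - 112*x - 64
which factors as (x - 4)*(x + 2)^4. The eigenvalues (with algebraic multiplicities) are λ = -2 with multiplicity 4, λ = 4 with multiplicity 1.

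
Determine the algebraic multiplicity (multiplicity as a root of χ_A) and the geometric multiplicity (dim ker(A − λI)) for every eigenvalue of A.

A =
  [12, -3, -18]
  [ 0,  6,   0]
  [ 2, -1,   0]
λ = 6: alg = 3, geom = 2

Step 1 — factor the characteristic polynomial to read off the algebraic multiplicities:
  χ_A(x) = (x - 6)^3

Step 2 — compute geometric multiplicities via the rank-nullity identity g(λ) = n − rank(A − λI):
  rank(A − (6)·I) = 1, so dim ker(A − (6)·I) = n − 1 = 2

Summary:
  λ = 6: algebraic multiplicity = 3, geometric multiplicity = 2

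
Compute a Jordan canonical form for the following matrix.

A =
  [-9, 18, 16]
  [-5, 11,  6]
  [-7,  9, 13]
J_3(5)

The characteristic polynomial is
  det(x·I − A) = x^3 - 15*x^2 + 75*x - 125 = (x - 5)^3

Eigenvalues and multiplicities (the geometric multiplicity of λ is n − rank(A − λI), which equals the number of Jordan blocks for λ):
  λ = 5: algebraic multiplicity = 3, geometric multiplicity = 1

Determining the block sizes for each eigenvalue:
  λ = 5: one block (gm = 1), so the single block has size am = 3 → block sizes [3]

Assembling the blocks gives a Jordan form
J =
  [5, 1, 0]
  [0, 5, 1]
  [0, 0, 5]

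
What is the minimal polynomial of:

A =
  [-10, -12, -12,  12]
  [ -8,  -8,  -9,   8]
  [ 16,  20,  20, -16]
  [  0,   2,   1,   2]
x^3 - 2*x^2 - 4*x + 8

The characteristic polynomial is χ_A(x) = (x - 2)^3*(x + 2), so the eigenvalues are known. The minimal polynomial is
  m_A(x) = Π_λ (x − λ)^{k_λ}
where k_λ is the size of the *largest* Jordan block for λ (equivalently, the smallest k with (A − λI)^k v = 0 for every generalised eigenvector v of λ).

  λ = -2: largest Jordan block has size 1, contributing (x + 2)
  λ = 2: largest Jordan block has size 2, contributing (x − 2)^2

So m_A(x) = (x - 2)^2*(x + 2) = x^3 - 2*x^2 - 4*x + 8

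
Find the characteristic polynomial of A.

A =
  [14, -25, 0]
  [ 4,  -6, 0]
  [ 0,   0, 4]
x^3 - 12*x^2 + 48*x - 64

Expanding det(x·I − A) (e.g. by cofactor expansion or by noting that A is similar to its Jordan form J, which has the same characteristic polynomial as A) gives
  χ_A(x) = x^3 - 12*x^2 + 48*x - 64
which factors as (x - 4)^3. The eigenvalues (with algebraic multiplicities) are λ = 4 with multiplicity 3.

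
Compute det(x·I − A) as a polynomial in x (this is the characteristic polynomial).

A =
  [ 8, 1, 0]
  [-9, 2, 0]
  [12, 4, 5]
x^3 - 15*x^2 + 75*x - 125

Expanding det(x·I − A) (e.g. by cofactor expansion or by noting that A is similar to its Jordan form J, which has the same characteristic polynomial as A) gives
  χ_A(x) = x^3 - 15*x^2 + 75*x - 125
which factors as (x - 5)^3. The eigenvalues (with algebraic multiplicities) are λ = 5 with multiplicity 3.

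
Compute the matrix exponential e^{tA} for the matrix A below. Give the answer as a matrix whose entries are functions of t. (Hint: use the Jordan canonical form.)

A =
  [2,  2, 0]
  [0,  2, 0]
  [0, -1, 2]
e^{tA} =
  [exp(2*t), 2*t*exp(2*t), 0]
  [0, exp(2*t), 0]
  [0, -t*exp(2*t), exp(2*t)]

Strategy: write A = P · J · P⁻¹ where J is a Jordan canonical form, so e^{tA} = P · e^{tJ} · P⁻¹, and e^{tJ} can be computed block-by-block.

A has Jordan form
J =
  [2, 1, 0]
  [0, 2, 0]
  [0, 0, 2]
(up to reordering of blocks).

Per-block formulas:
  For a 2×2 Jordan block J_2(2): exp(t · J_2(2)) = e^(2t)·(I + t·N), where N is the 2×2 nilpotent shift.
  For a 1×1 block at λ = 2: exp(t · [2]) = [e^(2t)].

After assembling e^{tJ} and conjugating by P, we get:

e^{tA} =
  [exp(2*t), 2*t*exp(2*t), 0]
  [0, exp(2*t), 0]
  [0, -t*exp(2*t), exp(2*t)]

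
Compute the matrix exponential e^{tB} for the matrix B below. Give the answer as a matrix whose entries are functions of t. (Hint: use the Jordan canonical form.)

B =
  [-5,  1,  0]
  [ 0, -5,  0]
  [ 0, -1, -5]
e^{tB} =
  [exp(-5*t), t*exp(-5*t), 0]
  [0, exp(-5*t), 0]
  [0, -t*exp(-5*t), exp(-5*t)]

Strategy: write B = P · J · P⁻¹ where J is a Jordan canonical form, so e^{tB} = P · e^{tJ} · P⁻¹, and e^{tJ} can be computed block-by-block.

B has Jordan form
J =
  [-5,  1,  0]
  [ 0, -5,  0]
  [ 0,  0, -5]
(up to reordering of blocks).

Per-block formulas:
  For a 2×2 Jordan block J_2(-5): exp(t · J_2(-5)) = e^(-5t)·(I + t·N), where N is the 2×2 nilpotent shift.
  For a 1×1 block at λ = -5: exp(t · [-5]) = [e^(-5t)].

After assembling e^{tJ} and conjugating by P, we get:

e^{tB} =
  [exp(-5*t), t*exp(-5*t), 0]
  [0, exp(-5*t), 0]
  [0, -t*exp(-5*t), exp(-5*t)]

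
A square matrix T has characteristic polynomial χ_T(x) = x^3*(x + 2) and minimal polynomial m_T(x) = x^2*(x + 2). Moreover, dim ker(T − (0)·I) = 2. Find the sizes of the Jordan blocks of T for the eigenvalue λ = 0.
Block sizes for λ = 0: [2, 1]

Step 1 — from the characteristic polynomial, algebraic multiplicity of λ = 0 is 3. From dim ker(T − (0)·I) = 2, there are exactly 2 Jordan blocks for λ = 0.
Step 2 — from the minimal polynomial, the factor (x − 0)^2 tells us the largest block for λ = 0 has size 2.
Step 3 — with total size 3, 2 blocks, and largest block 2, the block sizes (in nonincreasing order) are [2, 1].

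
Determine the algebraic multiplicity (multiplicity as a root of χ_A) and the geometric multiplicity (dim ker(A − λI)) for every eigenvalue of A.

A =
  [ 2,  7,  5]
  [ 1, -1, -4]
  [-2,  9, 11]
λ = 4: alg = 3, geom = 1

Step 1 — factor the characteristic polynomial to read off the algebraic multiplicities:
  χ_A(x) = (x - 4)^3

Step 2 — compute geometric multiplicities via the rank-nullity identity g(λ) = n − rank(A − λI):
  rank(A − (4)·I) = 2, so dim ker(A − (4)·I) = n − 2 = 1

Summary:
  λ = 4: algebraic multiplicity = 3, geometric multiplicity = 1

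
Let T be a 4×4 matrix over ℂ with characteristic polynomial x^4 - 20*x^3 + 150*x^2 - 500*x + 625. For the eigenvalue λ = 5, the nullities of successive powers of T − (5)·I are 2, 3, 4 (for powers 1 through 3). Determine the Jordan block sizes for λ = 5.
Block sizes for λ = 5: [3, 1]

From the dimensions of kernels of powers, the number of Jordan blocks of size at least j is d_j − d_{j−1} where d_j = dim ker(N^j) (with d_0 = 0). Computing the differences gives [2, 1, 1].
The number of blocks of size exactly k is (#blocks of size ≥ k) − (#blocks of size ≥ k + 1), so the partition is: 1 block(s) of size 1, 1 block(s) of size 3.
In nonincreasing order the block sizes are [3, 1].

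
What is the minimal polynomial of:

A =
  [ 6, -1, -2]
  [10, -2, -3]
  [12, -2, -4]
x^3

The characteristic polynomial is χ_A(x) = x^3, so the eigenvalues are known. The minimal polynomial is
  m_A(x) = Π_λ (x − λ)^{k_λ}
where k_λ is the size of the *largest* Jordan block for λ (equivalently, the smallest k with (A − λI)^k v = 0 for every generalised eigenvector v of λ).

  λ = 0: largest Jordan block has size 3, contributing (x − 0)^3

So m_A(x) = x^3 = x^3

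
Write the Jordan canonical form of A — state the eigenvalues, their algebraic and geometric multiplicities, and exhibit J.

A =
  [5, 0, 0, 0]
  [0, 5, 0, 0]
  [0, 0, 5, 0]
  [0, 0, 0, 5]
J_1(5) ⊕ J_1(5) ⊕ J_1(5) ⊕ J_1(5)

The characteristic polynomial is
  det(x·I − A) = x^4 - 20*x^3 + 150*x^2 - 500*x + 625 = (x - 5)^4

Eigenvalues and multiplicities (the geometric multiplicity of λ is n − rank(A − λI), which equals the number of Jordan blocks for λ):
  λ = 5: algebraic multiplicity = 4, geometric multiplicity = 4

Determining the block sizes for each eigenvalue:
  λ = 5: gm = am = 4, so every block has size 1 → block sizes [1, 1, 1, 1]

Assembling the blocks gives a Jordan form
J =
  [5, 0, 0, 0]
  [0, 5, 0, 0]
  [0, 0, 5, 0]
  [0, 0, 0, 5]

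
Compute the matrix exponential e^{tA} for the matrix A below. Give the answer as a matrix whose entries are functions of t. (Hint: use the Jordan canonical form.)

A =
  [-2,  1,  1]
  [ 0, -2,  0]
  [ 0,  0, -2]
e^{tA} =
  [exp(-2*t), t*exp(-2*t), t*exp(-2*t)]
  [0, exp(-2*t), 0]
  [0, 0, exp(-2*t)]

Strategy: write A = P · J · P⁻¹ where J is a Jordan canonical form, so e^{tA} = P · e^{tJ} · P⁻¹, and e^{tJ} can be computed block-by-block.

A has Jordan form
J =
  [-2,  1,  0]
  [ 0, -2,  0]
  [ 0,  0, -2]
(up to reordering of blocks).

Per-block formulas:
  For a 1×1 block at λ = -2: exp(t · [-2]) = [e^(-2t)].
  For a 2×2 Jordan block J_2(-2): exp(t · J_2(-2)) = e^(-2t)·(I + t·N), where N is the 2×2 nilpotent shift.

After assembling e^{tJ} and conjugating by P, we get:

e^{tA} =
  [exp(-2*t), t*exp(-2*t), t*exp(-2*t)]
  [0, exp(-2*t), 0]
  [0, 0, exp(-2*t)]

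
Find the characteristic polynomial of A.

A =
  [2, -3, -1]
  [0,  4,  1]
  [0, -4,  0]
x^3 - 6*x^2 + 12*x - 8

Expanding det(x·I − A) (e.g. by cofactor expansion or by noting that A is similar to its Jordan form J, which has the same characteristic polynomial as A) gives
  χ_A(x) = x^3 - 6*x^2 + 12*x - 8
which factors as (x - 2)^3. The eigenvalues (with algebraic multiplicities) are λ = 2 with multiplicity 3.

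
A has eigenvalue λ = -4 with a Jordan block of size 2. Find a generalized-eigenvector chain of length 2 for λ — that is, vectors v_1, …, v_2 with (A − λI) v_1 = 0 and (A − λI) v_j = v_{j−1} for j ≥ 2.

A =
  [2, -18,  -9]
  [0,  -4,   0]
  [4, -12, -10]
A Jordan chain for λ = -4 of length 2:
v_1 = (6, 0, 4)ᵀ
v_2 = (1, 0, 0)ᵀ

Let N = A − (-4)·I. We want v_2 with N^2 v_2 = 0 but N^1 v_2 ≠ 0; then v_{j-1} := N · v_j for j = 2, …, 2.

Pick v_2 = (1, 0, 0)ᵀ.
Then v_1 = N · v_2 = (6, 0, 4)ᵀ.

Sanity check: (A − (-4)·I) v_1 = (0, 0, 0)ᵀ = 0. ✓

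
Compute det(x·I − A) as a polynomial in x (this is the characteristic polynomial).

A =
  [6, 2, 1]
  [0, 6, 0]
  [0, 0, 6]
x^3 - 18*x^2 + 108*x - 216

Expanding det(x·I − A) (e.g. by cofactor expansion or by noting that A is similar to its Jordan form J, which has the same characteristic polynomial as A) gives
  χ_A(x) = x^3 - 18*x^2 + 108*x - 216
which factors as (x - 6)^3. The eigenvalues (with algebraic multiplicities) are λ = 6 with multiplicity 3.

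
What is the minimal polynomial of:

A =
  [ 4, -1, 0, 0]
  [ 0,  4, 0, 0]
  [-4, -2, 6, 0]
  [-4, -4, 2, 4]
x^3 - 14*x^2 + 64*x - 96

The characteristic polynomial is χ_A(x) = (x - 6)*(x - 4)^3, so the eigenvalues are known. The minimal polynomial is
  m_A(x) = Π_λ (x − λ)^{k_λ}
where k_λ is the size of the *largest* Jordan block for λ (equivalently, the smallest k with (A − λI)^k v = 0 for every generalised eigenvector v of λ).

  λ = 4: largest Jordan block has size 2, contributing (x − 4)^2
  λ = 6: largest Jordan block has size 1, contributing (x − 6)

So m_A(x) = (x - 6)*(x - 4)^2 = x^3 - 14*x^2 + 64*x - 96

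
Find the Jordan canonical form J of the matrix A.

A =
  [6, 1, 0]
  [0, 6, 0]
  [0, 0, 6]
J_2(6) ⊕ J_1(6)

The characteristic polynomial is
  det(x·I − A) = x^3 - 18*x^2 + 108*x - 216 = (x - 6)^3

Eigenvalues and multiplicities (the geometric multiplicity of λ is n − rank(A − λI), which equals the number of Jordan blocks for λ):
  λ = 6: algebraic multiplicity = 3, geometric multiplicity = 2

Determining the block sizes for each eigenvalue:
  λ = 6: 2 blocks summing to 3 forces exactly one block of size 2 and the rest size 1 → block sizes [2, 1]

Assembling the blocks gives a Jordan form
J =
  [6, 1, 0]
  [0, 6, 0]
  [0, 0, 6]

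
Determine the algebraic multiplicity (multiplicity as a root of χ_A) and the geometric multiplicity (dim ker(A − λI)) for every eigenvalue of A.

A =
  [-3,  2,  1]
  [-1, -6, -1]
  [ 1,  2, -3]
λ = -4: alg = 3, geom = 2

Step 1 — factor the characteristic polynomial to read off the algebraic multiplicities:
  χ_A(x) = (x + 4)^3

Step 2 — compute geometric multiplicities via the rank-nullity identity g(λ) = n − rank(A − λI):
  rank(A − (-4)·I) = 1, so dim ker(A − (-4)·I) = n − 1 = 2

Summary:
  λ = -4: algebraic multiplicity = 3, geometric multiplicity = 2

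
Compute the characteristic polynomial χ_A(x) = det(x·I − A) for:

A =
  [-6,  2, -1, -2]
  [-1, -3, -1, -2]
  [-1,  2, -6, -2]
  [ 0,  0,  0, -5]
x^4 + 20*x^3 + 150*x^2 + 500*x + 625

Expanding det(x·I − A) (e.g. by cofactor expansion or by noting that A is similar to its Jordan form J, which has the same characteristic polynomial as A) gives
  χ_A(x) = x^4 + 20*x^3 + 150*x^2 + 500*x + 625
which factors as (x + 5)^4. The eigenvalues (with algebraic multiplicities) are λ = -5 with multiplicity 4.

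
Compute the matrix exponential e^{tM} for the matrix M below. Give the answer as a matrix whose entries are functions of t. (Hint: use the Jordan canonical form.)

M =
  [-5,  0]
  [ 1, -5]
e^{tM} =
  [exp(-5*t), 0]
  [t*exp(-5*t), exp(-5*t)]

Strategy: write M = P · J · P⁻¹ where J is a Jordan canonical form, so e^{tM} = P · e^{tJ} · P⁻¹, and e^{tJ} can be computed block-by-block.

M has Jordan form
J =
  [-5,  1]
  [ 0, -5]
(up to reordering of blocks).

Per-block formulas:
  For a 2×2 Jordan block J_2(-5): exp(t · J_2(-5)) = e^(-5t)·(I + t·N), where N is the 2×2 nilpotent shift.

After assembling e^{tJ} and conjugating by P, we get:

e^{tM} =
  [exp(-5*t), 0]
  [t*exp(-5*t), exp(-5*t)]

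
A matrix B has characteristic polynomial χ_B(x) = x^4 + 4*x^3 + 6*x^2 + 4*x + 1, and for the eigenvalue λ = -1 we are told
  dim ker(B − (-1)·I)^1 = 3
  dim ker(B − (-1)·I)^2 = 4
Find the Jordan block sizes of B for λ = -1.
Block sizes for λ = -1: [2, 1, 1]

From the dimensions of kernels of powers, the number of Jordan blocks of size at least j is d_j − d_{j−1} where d_j = dim ker(N^j) (with d_0 = 0). Computing the differences gives [3, 1].
The number of blocks of size exactly k is (#blocks of size ≥ k) − (#blocks of size ≥ k + 1), so the partition is: 2 block(s) of size 1, 1 block(s) of size 2.
In nonincreasing order the block sizes are [2, 1, 1].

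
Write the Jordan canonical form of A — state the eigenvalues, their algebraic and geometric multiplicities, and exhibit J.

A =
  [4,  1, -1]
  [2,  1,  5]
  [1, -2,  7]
J_3(4)

The characteristic polynomial is
  det(x·I − A) = x^3 - 12*x^2 + 48*x - 64 = (x - 4)^3

Eigenvalues and multiplicities (the geometric multiplicity of λ is n − rank(A − λI), which equals the number of Jordan blocks for λ):
  λ = 4: algebraic multiplicity = 3, geometric multiplicity = 1

Determining the block sizes for each eigenvalue:
  λ = 4: one block (gm = 1), so the single block has size am = 3 → block sizes [3]

Assembling the blocks gives a Jordan form
J =
  [4, 1, 0]
  [0, 4, 1]
  [0, 0, 4]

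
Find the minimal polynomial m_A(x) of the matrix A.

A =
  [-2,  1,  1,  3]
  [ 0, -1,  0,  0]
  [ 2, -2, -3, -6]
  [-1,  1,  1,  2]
x^2 + 2*x + 1

The characteristic polynomial is χ_A(x) = (x + 1)^4, so the eigenvalues are known. The minimal polynomial is
  m_A(x) = Π_λ (x − λ)^{k_λ}
where k_λ is the size of the *largest* Jordan block for λ (equivalently, the smallest k with (A − λI)^k v = 0 for every generalised eigenvector v of λ).

  λ = -1: largest Jordan block has size 2, contributing (x + 1)^2

So m_A(x) = (x + 1)^2 = x^2 + 2*x + 1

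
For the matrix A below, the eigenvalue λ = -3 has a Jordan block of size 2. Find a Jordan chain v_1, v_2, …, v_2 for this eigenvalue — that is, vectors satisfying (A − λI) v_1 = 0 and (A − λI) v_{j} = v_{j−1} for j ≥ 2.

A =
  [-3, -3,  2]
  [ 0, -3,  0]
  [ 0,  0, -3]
A Jordan chain for λ = -3 of length 2:
v_1 = (-3, 0, 0)ᵀ
v_2 = (0, 1, 0)ᵀ

Let N = A − (-3)·I. We want v_2 with N^2 v_2 = 0 but N^1 v_2 ≠ 0; then v_{j-1} := N · v_j for j = 2, …, 2.

Pick v_2 = (0, 1, 0)ᵀ.
Then v_1 = N · v_2 = (-3, 0, 0)ᵀ.

Sanity check: (A − (-3)·I) v_1 = (0, 0, 0)ᵀ = 0. ✓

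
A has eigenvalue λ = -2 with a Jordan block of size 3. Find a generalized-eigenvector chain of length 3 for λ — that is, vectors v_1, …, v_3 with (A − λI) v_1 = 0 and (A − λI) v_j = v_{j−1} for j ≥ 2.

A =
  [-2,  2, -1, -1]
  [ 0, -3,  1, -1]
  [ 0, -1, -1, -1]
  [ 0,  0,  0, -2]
A Jordan chain for λ = -2 of length 3:
v_1 = (-1, 0, 0, 0)ᵀ
v_2 = (2, -1, -1, 0)ᵀ
v_3 = (0, 1, 0, 0)ᵀ

Let N = A − (-2)·I. We want v_3 with N^3 v_3 = 0 but N^2 v_3 ≠ 0; then v_{j-1} := N · v_j for j = 3, …, 2.

Pick v_3 = (0, 1, 0, 0)ᵀ.
Then v_2 = N · v_3 = (2, -1, -1, 0)ᵀ.
Then v_1 = N · v_2 = (-1, 0, 0, 0)ᵀ.

Sanity check: (A − (-2)·I) v_1 = (0, 0, 0, 0)ᵀ = 0. ✓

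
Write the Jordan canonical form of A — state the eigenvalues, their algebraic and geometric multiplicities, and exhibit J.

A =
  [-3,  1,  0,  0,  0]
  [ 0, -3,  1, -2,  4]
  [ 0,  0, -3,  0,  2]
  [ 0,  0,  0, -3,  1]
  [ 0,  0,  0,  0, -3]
J_3(-3) ⊕ J_2(-3)

The characteristic polynomial is
  det(x·I − A) = x^5 + 15*x^4 + 90*x^3 + 270*x^2 + 405*x + 243 = (x + 3)^5

Eigenvalues and multiplicities (the geometric multiplicity of λ is n − rank(A − λI), which equals the number of Jordan blocks for λ):
  λ = -3: algebraic multiplicity = 5, geometric multiplicity = 2

Determining the block sizes for each eigenvalue:
  λ = -3: with am = 5 and gm = 2, the partition is not yet determined (e.g. several partitions of 5 into 2 parts exist). Let N = A − (-3)·I. Computing rank(N^1) = 3, rank(N^2) = 1, rank(N^3) = 0; the number of blocks of size ≥ j is rank(N^{j−1}) − rank(N^j), giving [2, 2, 1]. So we have 1 block(s) of size 3, 1 block(s) of size 2 → block sizes [3, 2]

Assembling the blocks gives a Jordan form
J =
  [-3,  1,  0,  0,  0]
  [ 0, -3,  1,  0,  0]
  [ 0,  0, -3,  0,  0]
  [ 0,  0,  0, -3,  1]
  [ 0,  0,  0,  0, -3]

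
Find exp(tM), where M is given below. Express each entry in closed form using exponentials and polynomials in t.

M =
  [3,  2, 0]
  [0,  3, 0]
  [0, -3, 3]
e^{tM} =
  [exp(3*t), 2*t*exp(3*t), 0]
  [0, exp(3*t), 0]
  [0, -3*t*exp(3*t), exp(3*t)]

Strategy: write M = P · J · P⁻¹ where J is a Jordan canonical form, so e^{tM} = P · e^{tJ} · P⁻¹, and e^{tJ} can be computed block-by-block.

M has Jordan form
J =
  [3, 1, 0]
  [0, 3, 0]
  [0, 0, 3]
(up to reordering of blocks).

Per-block formulas:
  For a 2×2 Jordan block J_2(3): exp(t · J_2(3)) = e^(3t)·(I + t·N), where N is the 2×2 nilpotent shift.
  For a 1×1 block at λ = 3: exp(t · [3]) = [e^(3t)].

After assembling e^{tJ} and conjugating by P, we get:

e^{tM} =
  [exp(3*t), 2*t*exp(3*t), 0]
  [0, exp(3*t), 0]
  [0, -3*t*exp(3*t), exp(3*t)]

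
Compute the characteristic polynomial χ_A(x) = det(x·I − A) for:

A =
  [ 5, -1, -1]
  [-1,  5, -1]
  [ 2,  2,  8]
x^3 - 18*x^2 + 108*x - 216

Expanding det(x·I − A) (e.g. by cofactor expansion or by noting that A is similar to its Jordan form J, which has the same characteristic polynomial as A) gives
  χ_A(x) = x^3 - 18*x^2 + 108*x - 216
which factors as (x - 6)^3. The eigenvalues (with algebraic multiplicities) are λ = 6 with multiplicity 3.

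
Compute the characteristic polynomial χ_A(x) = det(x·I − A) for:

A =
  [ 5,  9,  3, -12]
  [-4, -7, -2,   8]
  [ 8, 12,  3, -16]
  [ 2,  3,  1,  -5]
x^4 + 4*x^3 + 6*x^2 + 4*x + 1

Expanding det(x·I − A) (e.g. by cofactor expansion or by noting that A is similar to its Jordan form J, which has the same characteristic polynomial as A) gives
  χ_A(x) = x^4 + 4*x^3 + 6*x^2 + 4*x + 1
which factors as (x + 1)^4. The eigenvalues (with algebraic multiplicities) are λ = -1 with multiplicity 4.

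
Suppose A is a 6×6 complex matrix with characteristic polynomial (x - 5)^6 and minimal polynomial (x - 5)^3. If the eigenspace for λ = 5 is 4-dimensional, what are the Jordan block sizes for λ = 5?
Block sizes for λ = 5: [3, 1, 1, 1]

Step 1 — from the characteristic polynomial, algebraic multiplicity of λ = 5 is 6. From dim ker(A − (5)·I) = 4, there are exactly 4 Jordan blocks for λ = 5.
Step 2 — from the minimal polynomial, the factor (x − 5)^3 tells us the largest block for λ = 5 has size 3.
Step 3 — with total size 6, 4 blocks, and largest block 3, the block sizes (in nonincreasing order) are [3, 1, 1, 1].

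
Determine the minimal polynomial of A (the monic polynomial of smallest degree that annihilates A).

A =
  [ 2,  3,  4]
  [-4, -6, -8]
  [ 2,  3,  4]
x^2

The characteristic polynomial is χ_A(x) = x^3, so the eigenvalues are known. The minimal polynomial is
  m_A(x) = Π_λ (x − λ)^{k_λ}
where k_λ is the size of the *largest* Jordan block for λ (equivalently, the smallest k with (A − λI)^k v = 0 for every generalised eigenvector v of λ).

  λ = 0: largest Jordan block has size 2, contributing (x − 0)^2

So m_A(x) = x^2 = x^2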